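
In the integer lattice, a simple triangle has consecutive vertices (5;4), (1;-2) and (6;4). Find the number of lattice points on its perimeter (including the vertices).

4

Along each edge there are gcd(|Δx|,|Δy|)+1 lattice points, so counting each shared vertex once the boundary has gcd(4,6) + gcd(5,6) + gcd(1,0) = 2+1+1 = 4.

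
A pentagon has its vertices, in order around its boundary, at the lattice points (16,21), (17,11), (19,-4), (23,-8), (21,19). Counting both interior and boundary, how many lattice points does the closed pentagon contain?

117

By the shoelace formula, twice the signed area is |(16·11 − 17·21) + (17·(-4) − 19·11) + (19·(-8) − 23·(-4)) + (23·19 − 21·(-8)) + (21·21 − 16·19)| = 224, so the area is 112.
Summing gcd(|Δx|,|Δy|) over the edges gives the boundary count: gcd(1,10) + gcd(2,15) + gcd(4,4) + gcd(2,27) + gcd(5,2) = 1+1+4+1+1 = 8.
Pick's theorem gives I = A − B/2 + 1 = 112 − 8/2 + 1 = 109, so the closed region contains I + B = 109 + 8 = 117 lattice points.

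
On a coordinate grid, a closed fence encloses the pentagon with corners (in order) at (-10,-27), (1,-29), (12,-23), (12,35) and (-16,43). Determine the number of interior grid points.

1606

The shoelace formula gives twice the area as |[(-10)·(-29) − 1·(-27)] + [1·(-23) − 12·(-29)] + [12·35 − 12·(-23)] + [12·43 − (-16)·35] + [(-16)·(-27) − (-10)·43]| = 3276, so the area is 1638.
Summing gcd(|Δx|,|Δy|) over the edges gives the boundary count: gcd(11,2) + gcd(11,6) + gcd(0,58) + gcd(28,8) + gcd(6,70) = 1+1+58+4+2 = 66.
Pick's theorem gives I = A − B/2 + 1 = 1638 − 66/2 + 1 = 1606.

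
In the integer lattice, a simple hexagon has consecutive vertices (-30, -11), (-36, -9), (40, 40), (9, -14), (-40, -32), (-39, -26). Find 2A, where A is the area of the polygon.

3533

Using the shoelace formula, 2A = |((-30)·(-9) − (-36)·(-11)) + ((-36)·40 − 40·(-9)) + (40·(-14) − 9·40) + (9·(-32) − (-40)·(-14)) + ((-40)·(-26) − (-39)·(-32)) + ((-39)·(-11) − (-30)·(-26))| = 3533, so the area is 3533/2.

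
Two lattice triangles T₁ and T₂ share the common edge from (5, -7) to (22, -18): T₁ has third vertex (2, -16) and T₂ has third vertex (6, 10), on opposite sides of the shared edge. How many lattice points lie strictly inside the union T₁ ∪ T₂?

239

The union is the simple quadrilateral with vertices (5, -7), (2, -16), (22, -18), (6, 10) in order.
Using the shoelace formula, 2A = |[5·(-16) − 2·(-7)] + [2·(-18) − 22·(-16)] + [22·10 − 6·(-18)] + [6·(-7) − 5·10]| = 486, so the area is 243.
Summing gcd(|Δx|,|Δy|) over the edges gives the boundary count: gcd(3,9) + gcd(20,2) + gcd(16,28) + gcd(1,17) = 3+2+4+1 = 10.
By Pick's theorem I = A − B/2 + 1 = 243 − 10/2 + 1 = 239.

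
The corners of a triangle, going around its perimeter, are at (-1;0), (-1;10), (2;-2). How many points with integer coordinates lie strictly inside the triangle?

9

The shoelace formula gives twice the area as |[(-1)·10 − (-1)·0] + [(-1)·(-2) − 2·10] + [2·0 − (-1)·(-2)]| = 30, so the area is 15.
Summing gcd(|Δx|,|Δy|) over the edges gives the boundary count: gcd(0,10) + gcd(3,12) + gcd(3,2) = 10+3+1 = 14.
By Pick's theorem A = I + B/2 − 1, so I = 15 − 14/2 + 1 = 9.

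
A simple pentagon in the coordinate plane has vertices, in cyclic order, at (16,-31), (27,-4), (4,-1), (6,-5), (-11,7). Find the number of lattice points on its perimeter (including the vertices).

Summing gcd(|Δx|,|Δy|) over the edges gives the boundary count: gcd(11,27) + gcd(23,3) + gcd(2,4) + gcd(17,12) + gcd(27,38) = 1+1+2+1+1 = 6.

6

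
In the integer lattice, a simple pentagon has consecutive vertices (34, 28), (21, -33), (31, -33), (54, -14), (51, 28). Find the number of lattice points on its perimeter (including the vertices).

The number of boundary lattice points is Σ gcd(|Δx|,|Δy|) = gcd(13,61) + gcd(10,0) + gcd(23,19) + gcd(3,42) + gcd(17,0) = 1+10+1+3+17 = 32.

32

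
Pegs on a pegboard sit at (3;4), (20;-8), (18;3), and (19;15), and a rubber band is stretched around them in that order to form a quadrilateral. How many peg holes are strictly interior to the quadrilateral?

171

By the shoelace formula, twice the signed area is |[3·(-8) − 20·4] + [20·3 − 18·(-8)] + [18·15 − 19·3] + [19·4 − 3·15]| = 344, so the area is 172.
Along each edge there are gcd(|Δx|,|Δy|)+1 lattice points, so counting each shared vertex once the boundary has gcd(17,12) + gcd(2,11) + gcd(1,12) + gcd(16,11) = 1+1+1+1 = 4.
By Pick's theorem A = I + B/2 − 1, so I = 172 − 4/2 + 1 = 171.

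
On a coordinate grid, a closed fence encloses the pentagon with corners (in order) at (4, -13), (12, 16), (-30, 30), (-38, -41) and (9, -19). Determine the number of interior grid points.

2232

By the shoelace formula, twice the signed area is |[4·16 − 12·(-13)] + [12·30 − (-30)·16] + [(-30)·(-41) − (-38)·30] + [(-38)·(-19) − 9·(-41)] + [9·(-13) − 4·(-19)]| = 4480, so the area is 2240.
Along each edge there are gcd(|Δx|,|Δy|)+1 lattice points, so counting each shared vertex once the boundary has gcd(8,29) + gcd(42,14) + gcd(8,71) + gcd(47,22) + gcd(5,6) = 1+14+1+1+1 = 18.
Pick's theorem gives I = A − B/2 + 1 = 2240 − 18/2 + 1 = 2232.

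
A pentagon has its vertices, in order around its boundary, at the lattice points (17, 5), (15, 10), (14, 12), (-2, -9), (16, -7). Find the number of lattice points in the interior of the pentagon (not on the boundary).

193

The shoelace formula gives twice the area as |(17·10 − 15·5) + (15·12 − 14·10) + (14·(-9) − (-2)·12) + ((-2)·(-7) − 16·(-9)) + (16·5 − 17·(-7))| = 390, so the area is 195.
Along each edge there are gcd(|Δx|,|Δy|)+1 lattice points, so counting each shared vertex once the boundary has gcd(2,5) + gcd(1,2) + gcd(16,21) + gcd(18,2) + gcd(1,12) = 1+1+1+2+1 = 6.
By Pick's theorem A = I + B/2 − 1, so I = 195 − 6/2 + 1 = 193.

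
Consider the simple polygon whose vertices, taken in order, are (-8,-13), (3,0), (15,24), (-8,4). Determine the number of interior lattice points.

By the shoelace formula, twice the signed area is |((-8)·0 − 3·(-13)) + (3·24 − 15·0) + (15·4 − (-8)·24) + ((-8)·(-13) − (-8)·4)| = 499, so the area is 249.5.
Along each edge there are gcd(|Δx|,|Δy|)+1 lattice points, so counting each shared vertex once the boundary has gcd(11,13) + gcd(12,24) + gcd(23,20) + gcd(0,17) = 1+12+1+17 = 31.
Pick's theorem gives I = A − B/2 + 1 = 249.5 − 31/2 + 1 = 235.

235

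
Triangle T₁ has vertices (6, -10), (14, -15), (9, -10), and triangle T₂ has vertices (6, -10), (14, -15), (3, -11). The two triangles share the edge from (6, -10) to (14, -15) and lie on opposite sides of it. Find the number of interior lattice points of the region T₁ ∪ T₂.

15

The union is the simple quadrilateral with vertices (6, -10), (9, -10), (14, -15), (3, -11) in order.
Using the shoelace formula, 2A = |(6·(-10) − 9·(-10)) + (9·(-15) − 14·(-10)) + (14·(-11) − 3·(-15)) + (3·(-10) − 6·(-11))| = 38, so the area is 19.
Along each edge there are gcd(|Δx|,|Δy|)+1 lattice points, so counting each shared vertex once the boundary has gcd(3,0) + gcd(5,5) + gcd(11,4) + gcd(3,1) = 3+5+1+1 = 10.
By Pick's theorem I = A − B/2 + 1 = 19 − 10/2 + 1 = 15.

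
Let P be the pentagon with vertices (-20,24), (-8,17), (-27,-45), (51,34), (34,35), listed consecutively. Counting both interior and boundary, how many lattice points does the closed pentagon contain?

Using the shoelace formula, 2A = |((-20)·17 − (-8)·24) + ((-8)·(-45) − (-27)·17) + ((-27)·34 − 51·(-45)) + (51·35 − 34·34) + (34·24 − (-20)·35)| = 4193, so the area is 2096.5.
Summing gcd(|Δx|,|Δy|) over the edges gives the boundary count: gcd(12,7) + gcd(19,62) + gcd(78,79) + gcd(17,1) + gcd(54,11) = 1+1+1+1+1 = 5.
Pick's theorem gives I = A − B/2 + 1 = 2096.5 − 5/2 + 1 = 2095, so the closed region contains I + B = 2095 + 5 = 2100 lattice points.

2100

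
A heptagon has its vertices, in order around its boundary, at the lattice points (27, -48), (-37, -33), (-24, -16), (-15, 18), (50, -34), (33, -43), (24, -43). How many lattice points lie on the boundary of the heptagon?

Along each edge there are gcd(|Δx|,|Δy|)+1 lattice points, so counting each shared vertex once the boundary has gcd(64,15) + gcd(13,17) + gcd(9,34) + gcd(65,52) + gcd(17,9) + gcd(9,0) + gcd(3,5) = 1+1+1+13+1+9+1 = 27.

27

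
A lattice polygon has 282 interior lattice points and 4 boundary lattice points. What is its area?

283

Pick's theorem states A = I + B/2 − 1, so A = 282 + 4/2 − 1 = 283.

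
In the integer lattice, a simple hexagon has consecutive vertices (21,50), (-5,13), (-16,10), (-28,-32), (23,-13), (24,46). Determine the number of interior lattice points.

Using the shoelace formula, 2A = |(21·13 − (-5)·50) + ((-5)·10 − (-16)·13) + ((-16)·(-32) − (-28)·10) + ((-28)·(-13) − 23·(-32)) + (23·46 − 24·(-13)) + (24·50 − 21·46)| = 4177, so the area is 2088.5.
Along each edge there are gcd(|Δx|,|Δy|)+1 lattice points, so counting each shared vertex once the boundary has gcd(26,37) + gcd(11,3) + gcd(12,42) + gcd(51,19) + gcd(1,59) + gcd(3,4) = 1+1+6+1+1+1 = 11.
Pick's theorem gives I = A − B/2 + 1 = 2088.5 − 11/2 + 1 = 2084.

2084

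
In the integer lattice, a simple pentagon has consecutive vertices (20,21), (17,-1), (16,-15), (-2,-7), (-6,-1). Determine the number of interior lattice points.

449

The shoelace formula gives twice the area as |(20·(-1) − 17·21) + (17·(-15) − 16·(-1)) + (16·(-7) − (-2)·(-15)) + ((-2)·(-1) − (-6)·(-7)) + ((-6)·21 − 20·(-1))| = 904, so the area is 452.
Summing gcd(|Δx|,|Δy|) over the edges gives the boundary count: gcd(3,22) + gcd(1,14) + gcd(18,8) + gcd(4,6) + gcd(26,22) = 1+1+2+2+2 = 8.
Pick's theorem gives I = A − B/2 + 1 = 452 − 8/2 + 1 = 449.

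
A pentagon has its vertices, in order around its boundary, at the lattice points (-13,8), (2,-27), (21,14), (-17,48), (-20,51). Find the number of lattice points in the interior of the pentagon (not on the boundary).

By the shoelace formula, twice the signed area is |[(-13)·(-27) − 2·8] + [2·14 − 21·(-27)] + [21·48 − (-17)·14] + [(-17)·51 − (-20)·48] + [(-20)·8 − (-13)·51]| = 2772, so the area is 1386.
Summing gcd(|Δx|,|Δy|) over the edges gives the boundary count: gcd(15,35) + gcd(19,41) + gcd(38,34) + gcd(3,3) + gcd(7,43) = 5+1+2+3+1 = 12.
By Pick's theorem A = I + B/2 − 1, so I = 1386 − 12/2 + 1 = 1381.

1381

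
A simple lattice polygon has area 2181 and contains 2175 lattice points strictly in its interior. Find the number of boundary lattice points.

Pick's theorem gives A = I + B/2 − 1, so B = 2(A − I + 1) = 2(2181 − 2175 + 1) = 14.

14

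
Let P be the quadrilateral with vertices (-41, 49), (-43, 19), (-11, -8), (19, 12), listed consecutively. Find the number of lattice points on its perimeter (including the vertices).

14

The number of boundary lattice points is Σ gcd(|Δx|,|Δy|) = gcd(2,30) + gcd(32,27) + gcd(30,20) + gcd(60,37) = 2+1+10+1 = 14.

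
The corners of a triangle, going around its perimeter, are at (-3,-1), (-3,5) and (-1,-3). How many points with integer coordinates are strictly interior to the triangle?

Using the shoelace formula, 2A = |((-3)·5 − (-3)·(-1)) + ((-3)·(-3) − (-1)·5) + ((-1)·(-1) − (-3)·(-3))| = 12, so the area is 6.
The number of boundary lattice points is Σ gcd(|Δx|,|Δy|) = gcd(0,6) + gcd(2,8) + gcd(2,2) = 6+2+2 = 10.
By Pick's theorem A = I + B/2 − 1, so I = 6 − 10/2 + 1 = 2.

2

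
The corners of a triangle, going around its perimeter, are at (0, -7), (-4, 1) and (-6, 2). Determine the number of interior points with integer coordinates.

By the shoelace formula, twice the signed area is |(0·1 − (-4)·(-7)) + ((-4)·2 − (-6)·1) + ((-6)·(-7) − 0·2)| = 12, so the area is 6.
The number of boundary lattice points is Σ gcd(|Δx|,|Δy|) = gcd(4,8) + gcd(2,1) + gcd(6,9) = 4+1+3 = 8.
Pick's theorem gives I = A − B/2 + 1 = 6 − 8/2 + 1 = 3.

3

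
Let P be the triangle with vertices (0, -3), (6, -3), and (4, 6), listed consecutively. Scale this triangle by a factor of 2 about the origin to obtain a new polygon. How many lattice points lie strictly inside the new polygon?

The shoelace formula gives twice the area as |[0·(-3) − 6·(-3)] + [6·6 − 4·(-3)] + [4·(-3) − 0·6]| = 54, so the area is 27.
Along each edge there are gcd(|Δx|,|Δy|)+1 lattice points, so counting each shared vertex once the boundary has gcd(6,0) + gcd(2,9) + gcd(4,9) = 6+1+1 = 8.
Scaling by 2 multiplies the area by 2² = 4 (so the new area is 108) and multiplies the boundary lattice-point count by 2, giving 16.
By Pick's theorem, the interior count of the dilated polygon is 108 − 16/2 + 1 = 101.

101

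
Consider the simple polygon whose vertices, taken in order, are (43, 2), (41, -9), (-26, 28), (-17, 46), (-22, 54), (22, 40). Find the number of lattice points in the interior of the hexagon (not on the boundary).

By the shoelace formula, twice the signed area is |(43·(-9) − 41·2) + (41·28 − (-26)·(-9)) + ((-26)·46 − (-17)·28) + ((-17)·54 − (-22)·46) + ((-22)·40 − 22·54) + (22·2 − 43·40)| = 3925, so the area is 3925/2.
Summing gcd(|Δx|,|Δy|) over the edges gives the boundary count: gcd(2,11) + gcd(67,37) + gcd(9,18) + gcd(5,8) + gcd(44,14) + gcd(21,38) = 1+1+9+1+2+1 = 15.
By Pick's theorem A = I + B/2 − 1, so I = 3925/2 − 15/2 + 1 = 1956.

1956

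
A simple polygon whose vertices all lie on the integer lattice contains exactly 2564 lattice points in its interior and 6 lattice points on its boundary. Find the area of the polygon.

2566

By Pick's theorem, A = I + B/2 − 1 = 2564 + 6/2 − 1 = 2566.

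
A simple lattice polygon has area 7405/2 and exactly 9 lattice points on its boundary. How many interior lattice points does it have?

Pick's theorem A = I + B/2 − 1 rearranges to I = A − B/2 + 1 = 7405/2 − 9/2 + 1 = 3699.

3699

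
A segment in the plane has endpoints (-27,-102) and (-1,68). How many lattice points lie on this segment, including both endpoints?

3

The number of lattice points on a segment between lattice points is gcd(|Δx|,|Δy|) + 1 = gcd(26,170) + 1 = 2 + 1 = 3.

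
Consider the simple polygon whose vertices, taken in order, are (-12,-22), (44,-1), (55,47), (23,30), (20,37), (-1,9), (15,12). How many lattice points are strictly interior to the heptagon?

1895

The shoelace formula gives twice the area as |((-12)·(-1) − 44·(-22)) + (44·47 − 55·(-1)) + (55·30 − 23·47) + (23·37 − 20·30) + (20·9 − (-1)·37) + ((-1)·12 − 15·9) + (15·(-22) − (-12)·12)| = 3807, so the area is 1903.5.
Summing gcd(|Δx|,|Δy|) over the edges gives the boundary count: gcd(56,21) + gcd(11,48) + gcd(32,17) + gcd(3,7) + gcd(21,28) + gcd(16,3) + gcd(27,34) = 7+1+1+1+7+1+1 = 19.
Pick's theorem gives I = A − B/2 + 1 = 1903.5 − 19/2 + 1 = 1895.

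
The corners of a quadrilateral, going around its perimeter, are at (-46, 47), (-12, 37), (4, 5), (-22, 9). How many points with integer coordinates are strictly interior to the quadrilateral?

900

The shoelace formula gives twice the area as |[(-46)·37 − (-12)·47] + [(-12)·5 − 4·37] + [4·9 − (-22)·5] + [(-22)·47 − (-46)·9]| = 1820, so the area is 910.
Summing gcd(|Δx|,|Δy|) over the edges gives the boundary count: gcd(34,10) + gcd(16,32) + gcd(26,4) + gcd(24,38) = 2+16+2+2 = 22.
Pick's theorem gives I = A − B/2 + 1 = 910 − 22/2 + 1 = 900.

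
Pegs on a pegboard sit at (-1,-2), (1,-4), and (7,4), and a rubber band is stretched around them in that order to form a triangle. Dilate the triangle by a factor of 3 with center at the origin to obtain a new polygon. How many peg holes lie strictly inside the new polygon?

118

Using the shoelace formula, 2A = |((-1)·(-4) − 1·(-2)) + (1·4 − 7·(-4)) + (7·(-2) − (-1)·4)| = 28, so the area is 14.
Summing gcd(|Δx|,|Δy|) over the edges gives the boundary count: gcd(2,2) + gcd(6,8) + gcd(8,6) = 2+2+2 = 6.
Scaling by 3 multiplies the area by 3² = 9 (so the new area is 126) and multiplies the boundary lattice-point count by 3, giving 18.
By Pick's theorem, the interior count of the dilated polygon is 126 − 18/2 + 1 = 118.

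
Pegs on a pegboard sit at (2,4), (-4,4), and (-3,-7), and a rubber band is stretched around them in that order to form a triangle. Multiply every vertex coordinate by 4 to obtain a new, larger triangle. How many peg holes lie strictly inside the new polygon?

513

The shoelace formula gives twice the area as |(2·4 − (-4)·4) + ((-4)·(-7) − (-3)·4) + ((-3)·4 − 2·(-7))| = 66, so the area is 33.
Along each edge there are gcd(|Δx|,|Δy|)+1 lattice points, so counting each shared vertex once the boundary has gcd(6,0) + gcd(1,11) + gcd(5,11) = 6+1+1 = 8.
Scaling by 4 multiplies the area by 4² = 16 (so the new area is 528) and multiplies the boundary lattice-point count by 4, giving 32.
By Pick's theorem, the interior count of the dilated polygon is 528 − 32/2 + 1 = 513.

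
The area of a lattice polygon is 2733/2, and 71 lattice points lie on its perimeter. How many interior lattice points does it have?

Pick's theorem A = I + B/2 − 1 rearranges to I = A − B/2 + 1 = 2733/2 − 71/2 + 1 = 1332.

1332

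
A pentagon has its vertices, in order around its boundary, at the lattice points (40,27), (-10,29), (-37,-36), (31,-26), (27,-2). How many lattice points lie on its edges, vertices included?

Along each edge there are gcd(|Δx|,|Δy|)+1 lattice points, so counting each shared vertex once the boundary has gcd(50,2) + gcd(27,65) + gcd(68,10) + gcd(4,24) + gcd(13,29) = 2+1+2+4+1 = 10.

10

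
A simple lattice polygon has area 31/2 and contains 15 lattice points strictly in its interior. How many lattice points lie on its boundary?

Pick's theorem gives A = I + B/2 − 1, so B = 2(A − I + 1) = 2(31/2 − 15 + 1) = 3.

3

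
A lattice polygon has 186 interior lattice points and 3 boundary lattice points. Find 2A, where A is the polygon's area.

373

Pick's theorem states A = I + B/2 − 1, so A = 186 + 3/2 − 1 = 373/2.
Hence 2A = 373.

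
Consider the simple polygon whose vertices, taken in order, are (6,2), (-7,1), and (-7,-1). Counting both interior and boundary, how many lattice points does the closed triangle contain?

By the shoelace formula, twice the signed area is |(6·1 − (-7)·2) + ((-7)·(-1) − (-7)·1) + ((-7)·2 − 6·(-1))| = 26, so the area is 13.
The number of boundary lattice points is Σ gcd(|Δx|,|Δy|) = gcd(13,1) + gcd(0,2) + gcd(13,3) = 1+2+1 = 4.
Pick's theorem gives I = A − B/2 + 1 = 13 − 4/2 + 1 = 12, so the closed region contains I + B = 12 + 4 = 16 lattice points.

16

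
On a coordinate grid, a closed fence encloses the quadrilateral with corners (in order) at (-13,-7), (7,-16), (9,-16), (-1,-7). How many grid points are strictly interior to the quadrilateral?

56

The shoelace formula gives twice the area as |[(-13)·(-16) − 7·(-7)] + [7·(-16) − 9·(-16)] + [9·(-7) − (-1)·(-16)] + [(-1)·(-7) − (-13)·(-7)]| = 126, so the area is 63.
Summing gcd(|Δx|,|Δy|) over the edges gives the boundary count: gcd(20,9) + gcd(2,0) + gcd(10,9) + gcd(12,0) = 1+2+1+12 = 16.
By Pick's theorem A = I + B/2 − 1, so I = 63 − 16/2 + 1 = 56.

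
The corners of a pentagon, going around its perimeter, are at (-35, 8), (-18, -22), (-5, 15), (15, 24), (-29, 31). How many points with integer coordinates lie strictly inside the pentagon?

Using the shoelace formula, 2A = |[(-35)·(-22) − (-18)·8] + [(-18)·15 − (-5)·(-22)] + [(-5)·24 − 15·15] + [15·31 − (-29)·24] + [(-29)·8 − (-35)·31]| = 2203, so the area is 2203/2.
Along each edge there are gcd(|Δx|,|Δy|)+1 lattice points, so counting each shared vertex once the boundary has gcd(17,30) + gcd(13,37) + gcd(20,9) + gcd(44,7) + gcd(6,23) = 1+1+1+1+1 = 5.
Pick's theorem gives I = A − B/2 + 1 = 2203/2 − 5/2 + 1 = 1100.

1100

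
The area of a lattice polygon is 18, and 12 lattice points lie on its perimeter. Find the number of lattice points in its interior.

From Pick's theorem, I = A − B/2 + 1 = 18 − 12/2 + 1 = 13.

13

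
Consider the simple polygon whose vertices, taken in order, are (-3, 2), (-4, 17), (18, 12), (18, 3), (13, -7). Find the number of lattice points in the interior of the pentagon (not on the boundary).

352

By the shoelace formula, twice the signed area is |((-3)·17 − (-4)·2) + ((-4)·12 − 18·17) + (18·3 − 18·12) + (18·(-7) − 13·3) + (13·2 − (-3)·(-7))| = 719, so the area is 359.5.
Along each edge there are gcd(|Δx|,|Δy|)+1 lattice points, so counting each shared vertex once the boundary has gcd(1,15) + gcd(22,5) + gcd(0,9) + gcd(5,10) + gcd(16,9) = 1+1+9+5+1 = 17.
By Pick's theorem A = I + B/2 − 1, so I = 359.5 − 17/2 + 1 = 352.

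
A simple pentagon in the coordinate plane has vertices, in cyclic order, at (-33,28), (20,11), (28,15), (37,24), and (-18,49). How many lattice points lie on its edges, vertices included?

22

Summing gcd(|Δx|,|Δy|) over the edges gives the boundary count: gcd(53,17) + gcd(8,4) + gcd(9,9) + gcd(55,25) + gcd(15,21) = 1+4+9+5+3 = 22.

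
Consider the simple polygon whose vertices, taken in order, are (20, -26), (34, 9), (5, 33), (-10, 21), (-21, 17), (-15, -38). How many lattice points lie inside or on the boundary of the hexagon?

2533

The shoelace formula gives twice the area as |(20·9 − 34·(-26)) + (34·33 − 5·9) + (5·21 − (-10)·33) + ((-10)·17 − (-21)·21) + ((-21)·(-38) − (-15)·17) + ((-15)·(-26) − 20·(-38))| = 5050, so the area is 2525.
Along each edge there are gcd(|Δx|,|Δy|)+1 lattice points, so counting each shared vertex once the boundary has gcd(14,35) + gcd(29,24) + gcd(15,12) + gcd(11,4) + gcd(6,55) + gcd(35,12) = 7+1+3+1+1+1 = 14.
Pick's theorem gives I = A − B/2 + 1 = 2525 − 14/2 + 1 = 2519, so the closed region contains I + B = 2519 + 14 = 2533 lattice points.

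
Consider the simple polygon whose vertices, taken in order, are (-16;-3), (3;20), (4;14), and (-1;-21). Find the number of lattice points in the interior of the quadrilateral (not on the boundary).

372

The shoelace formula gives twice the area as |[(-16)·20 − 3·(-3)] + [3·14 − 4·20] + [4·(-21) − (-1)·14] + [(-1)·(-3) − (-16)·(-21)]| = 752, so the area is 376.
Summing gcd(|Δx|,|Δy|) over the edges gives the boundary count: gcd(19,23) + gcd(1,6) + gcd(5,35) + gcd(15,18) = 1+1+5+3 = 10.
Pick's theorem gives I = A − B/2 + 1 = 376 − 10/2 + 1 = 372.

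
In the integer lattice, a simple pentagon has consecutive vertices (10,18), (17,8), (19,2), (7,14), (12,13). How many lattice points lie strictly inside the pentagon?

By the shoelace formula, twice the signed area is |(10·8 − 17·18) + (17·2 − 19·8) + (19·14 − 7·2) + (7·13 − 12·14) + (12·18 − 10·13)| = 83, so the area is 83/2.
Along each edge there are gcd(|Δx|,|Δy|)+1 lattice points, so counting each shared vertex once the boundary has gcd(7,10) + gcd(2,6) + gcd(12,12) + gcd(5,1) + gcd(2,5) = 1+2+12+1+1 = 17.
By Pick's theorem A = I + B/2 − 1, so I = 83/2 − 17/2 + 1 = 34.

34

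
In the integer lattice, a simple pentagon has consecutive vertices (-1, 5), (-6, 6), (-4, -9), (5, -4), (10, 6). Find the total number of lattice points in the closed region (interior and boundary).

Using the shoelace formula, 2A = |[(-1)·6 − (-6)·5] + [(-6)·(-9) − (-4)·6] + [(-4)·(-4) − 5·(-9)] + [5·6 − 10·(-4)] + [10·5 − (-1)·6]| = 289, so the area is 289/2.
Along each edge there are gcd(|Δx|,|Δy|)+1 lattice points, so counting each shared vertex once the boundary has gcd(5,1) + gcd(2,15) + gcd(9,5) + gcd(5,10) + gcd(11,1) = 1+1+1+5+1 = 9.
Pick's theorem gives I = A − B/2 + 1 = 289/2 − 9/2 + 1 = 141, so the closed region contains I + B = 141 + 9 = 150 lattice points.

150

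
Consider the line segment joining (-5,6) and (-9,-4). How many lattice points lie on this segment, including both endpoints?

3

The number of lattice points on a segment between lattice points is gcd(|Δx|,|Δy|) + 1 = gcd(4,10) + 1 = 2 + 1 = 3.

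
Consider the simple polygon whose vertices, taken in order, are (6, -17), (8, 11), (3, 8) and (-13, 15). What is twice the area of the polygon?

Using the shoelace formula, 2A = |[6·11 − 8·(-17)] + [8·8 − 3·11] + [3·15 − (-13)·8] + [(-13)·(-17) − 6·15]| = 513, so the area is 513/2.

513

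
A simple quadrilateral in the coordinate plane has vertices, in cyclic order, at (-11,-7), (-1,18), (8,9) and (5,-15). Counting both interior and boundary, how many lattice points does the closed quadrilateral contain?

375

Using the shoelace formula, 2A = |[(-11)·18 − (-1)·(-7)] + [(-1)·9 − 8·18] + [8·(-15) − 5·9] + [5·(-7) − (-11)·(-15)]| = 723, so the area is 723/2.
Summing gcd(|Δx|,|Δy|) over the edges gives the boundary count: gcd(10,25) + gcd(9,9) + gcd(3,24) + gcd(16,8) = 5+9+3+8 = 25.
Pick's theorem gives I = A − B/2 + 1 = 723/2 − 25/2 + 1 = 350, so the closed region contains I + B = 350 + 25 = 375 lattice points.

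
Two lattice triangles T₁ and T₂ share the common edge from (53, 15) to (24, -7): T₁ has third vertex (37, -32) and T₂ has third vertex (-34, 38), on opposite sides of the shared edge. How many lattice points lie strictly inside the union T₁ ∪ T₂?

1795

The union is the simple quadrilateral with vertices (53, 15), (37, -32), (24, -7), (-34, 38) in order.
Using the shoelace formula, 2A = |(53·(-32) − 37·15) + (37·(-7) − 24·(-32)) + (24·38 − (-34)·(-7)) + ((-34)·15 − 53·38)| = 3592, so the area is 1796.
Along each edge there are gcd(|Δx|,|Δy|)+1 lattice points, so counting each shared vertex once the boundary has gcd(16,47) + gcd(13,25) + gcd(58,45) + gcd(87,23) = 1+1+1+1 = 4.
By Pick's theorem I = A − B/2 + 1 = 1796 − 4/2 + 1 = 1795.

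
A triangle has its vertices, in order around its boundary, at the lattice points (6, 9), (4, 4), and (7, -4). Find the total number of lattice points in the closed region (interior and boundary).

The shoelace formula gives twice the area as |[6·4 − 4·9] + [4·(-4) − 7·4] + [7·9 − 6·(-4)]| = 31, so the area is 15.5.
The number of boundary lattice points is Σ gcd(|Δx|,|Δy|) = gcd(2,5) + gcd(3,8) + gcd(1,13) = 1+1+1 = 3.
Pick's theorem gives I = A − B/2 + 1 = 15.5 − 3/2 + 1 = 15, so the closed region contains I + B = 15 + 3 = 18 lattice points.

18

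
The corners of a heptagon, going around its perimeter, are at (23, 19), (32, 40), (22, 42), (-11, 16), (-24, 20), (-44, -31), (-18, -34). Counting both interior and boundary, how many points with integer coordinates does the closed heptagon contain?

2384

By the shoelace formula, twice the signed area is |[23·40 − 32·19] + [32·42 − 22·40] + [22·16 − (-11)·42] + [(-11)·20 − (-24)·16] + [(-24)·(-31) − (-44)·20] + [(-44)·(-34) − (-18)·(-31)] + [(-18)·19 − 23·(-34)]| = 4756, so the area is 2378.
Summing gcd(|Δx|,|Δy|) over the edges gives the boundary count: gcd(9,21) + gcd(10,2) + gcd(33,26) + gcd(13,4) + gcd(20,51) + gcd(26,3) + gcd(41,53) = 3+2+1+1+1+1+1 = 10.
Pick's theorem gives I = A − B/2 + 1 = 2378 − 10/2 + 1 = 2374, so the closed region contains I + B = 2374 + 10 = 2384 lattice points.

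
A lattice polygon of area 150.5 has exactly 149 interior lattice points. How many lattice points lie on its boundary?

Pick's theorem gives A = I + B/2 − 1, so B = 2(A − I + 1) = 2(150.5 − 149 + 1) = 5.

5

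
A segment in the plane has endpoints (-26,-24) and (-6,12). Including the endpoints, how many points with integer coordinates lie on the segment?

5

The number of lattice points on a segment between lattice points is gcd(|Δx|,|Δy|) + 1 = gcd(20,36) + 1 = 4 + 1 = 5.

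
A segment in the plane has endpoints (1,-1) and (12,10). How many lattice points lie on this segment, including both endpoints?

The number of lattice points on a segment between lattice points is gcd(|Δx|,|Δy|) + 1 = gcd(11,11) + 1 = 11 + 1 = 12.

12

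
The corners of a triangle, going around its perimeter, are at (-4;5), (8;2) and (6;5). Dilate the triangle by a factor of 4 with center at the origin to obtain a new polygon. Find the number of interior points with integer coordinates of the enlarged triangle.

213

By the shoelace formula, twice the signed area is |[(-4)·2 − 8·5] + [8·5 − 6·2] + [6·5 − (-4)·5]| = 30, so the area is 15.
Along each edge there are gcd(|Δx|,|Δy|)+1 lattice points, so counting each shared vertex once the boundary has gcd(12,3) + gcd(2,3) + gcd(10,0) = 3+1+10 = 14.
Scaling by 4 multiplies the area by 4² = 16 (so the new area is 240) and multiplies the boundary lattice-point count by 4, giving 56.
By Pick's theorem, the interior count of the dilated polygon is 240 − 56/2 + 1 = 213.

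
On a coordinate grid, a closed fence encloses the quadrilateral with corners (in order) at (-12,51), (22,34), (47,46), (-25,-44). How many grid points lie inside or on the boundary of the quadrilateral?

2438

The shoelace formula gives twice the area as |((-12)·34 − 22·51) + (22·46 − 47·34) + (47·(-44) − (-25)·46) + ((-25)·51 − (-12)·(-44))| = 4837, so the area is 2418.5.
Along each edge there are gcd(|Δx|,|Δy|)+1 lattice points, so counting each shared vertex once the boundary has gcd(34,17) + gcd(25,12) + gcd(72,90) + gcd(13,95) = 17+1+18+1 = 37.
Pick's theorem gives I = A − B/2 + 1 = 2418.5 − 37/2 + 1 = 2401, so the closed region contains I + B = 2401 + 37 = 2438 lattice points.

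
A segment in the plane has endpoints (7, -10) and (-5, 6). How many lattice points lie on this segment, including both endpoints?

The number of lattice points on a segment between lattice points is gcd(|Δx|,|Δy|) + 1 = gcd(12,16) + 1 = 4 + 1 = 5.

5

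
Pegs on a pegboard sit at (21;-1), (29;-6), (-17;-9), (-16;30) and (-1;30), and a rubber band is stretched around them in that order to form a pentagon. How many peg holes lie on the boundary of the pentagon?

Along each edge there are gcd(|Δx|,|Δy|)+1 lattice points, so counting each shared vertex once the boundary has gcd(8,5) + gcd(46,3) + gcd(1,39) + gcd(15,0) + gcd(22,31) = 1+1+1+15+1 = 19.

19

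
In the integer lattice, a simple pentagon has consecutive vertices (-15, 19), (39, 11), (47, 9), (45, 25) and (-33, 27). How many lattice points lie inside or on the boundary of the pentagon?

The shoelace formula gives twice the area as |[(-15)·11 − 39·19] + [39·9 − 47·11] + [47·25 − 45·9] + [45·27 − (-33)·25] + [(-33)·19 − (-15)·27]| = 1516, so the area is 758.
The number of boundary lattice points is Σ gcd(|Δx|,|Δy|) = gcd(54,8) + gcd(8,2) + gcd(2,16) + gcd(78,2) + gcd(18,8) = 2+2+2+2+2 = 10.
Pick's theorem gives I = A − B/2 + 1 = 758 − 10/2 + 1 = 754, so the closed region contains I + B = 754 + 10 = 764 lattice points.

764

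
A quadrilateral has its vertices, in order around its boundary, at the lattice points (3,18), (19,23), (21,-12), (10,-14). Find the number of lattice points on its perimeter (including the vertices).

4

Along each edge there are gcd(|Δx|,|Δy|)+1 lattice points, so counting each shared vertex once the boundary has gcd(16,5) + gcd(2,35) + gcd(11,2) + gcd(7,32) = 1+1+1+1 = 4.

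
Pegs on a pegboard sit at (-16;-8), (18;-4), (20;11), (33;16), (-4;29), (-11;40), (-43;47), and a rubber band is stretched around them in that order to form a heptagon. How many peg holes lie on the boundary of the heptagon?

8

The number of boundary lattice points is Σ gcd(|Δx|,|Δy|) = gcd(34,4) + gcd(2,15) + gcd(13,5) + gcd(37,13) + gcd(7,11) + gcd(32,7) + gcd(27,55) = 2+1+1+1+1+1+1 = 8.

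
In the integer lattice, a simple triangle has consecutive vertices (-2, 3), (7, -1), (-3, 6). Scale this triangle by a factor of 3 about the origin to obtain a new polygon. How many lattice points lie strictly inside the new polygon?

The shoelace formula gives twice the area as |((-2)·(-1) − 7·3) + (7·6 − (-3)·(-1)) + ((-3)·3 − (-2)·6)| = 23, so the area is 23/2.
The number of boundary lattice points is Σ gcd(|Δx|,|Δy|) = gcd(9,4) + gcd(10,7) + gcd(1,3) = 1+1+1 = 3.
Scaling by 3 multiplies the area by 3² = 9 (so the new area is 207/2) and multiplies the boundary lattice-point count by 3, giving 9.
By Pick's theorem, the interior count of the dilated polygon is 207/2 − 9/2 + 1 = 100.

100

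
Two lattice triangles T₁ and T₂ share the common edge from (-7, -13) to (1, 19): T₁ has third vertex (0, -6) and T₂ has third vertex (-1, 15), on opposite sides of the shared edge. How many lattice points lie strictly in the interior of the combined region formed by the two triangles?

The union is the simple quadrilateral with vertices (-7, -13), (0, -6), (1, 19), (-1, 15) in order.
By the shoelace formula, twice the signed area is |((-7)·(-6) − 0·(-13)) + (0·19 − 1·(-6)) + (1·15 − (-1)·19) + ((-1)·(-13) − (-7)·15)| = 200, so the area is 100.
The number of boundary lattice points is Σ gcd(|Δx|,|Δy|) = gcd(7,7) + gcd(1,25) + gcd(2,4) + gcd(6,28) = 7+1+2+2 = 12.
By Pick's theorem I = A − B/2 + 1 = 100 − 12/2 + 1 = 95.

95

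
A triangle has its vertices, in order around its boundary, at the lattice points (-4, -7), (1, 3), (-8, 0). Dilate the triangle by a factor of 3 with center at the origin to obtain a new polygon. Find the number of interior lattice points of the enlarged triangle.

The shoelace formula gives twice the area as |[(-4)·3 − 1·(-7)] + [1·0 − (-8)·3] + [(-8)·(-7) − (-4)·0]| = 75, so the area is 75/2.
Summing gcd(|Δx|,|Δy|) over the edges gives the boundary count: gcd(5,10) + gcd(9,3) + gcd(4,7) = 5+3+1 = 9.
Scaling by 3 multiplies the area by 3² = 9 (so the new area is 675/2) and multiplies the boundary lattice-point count by 3, giving 27.
By Pick's theorem, the interior count of the dilated polygon is 675/2 − 27/2 + 1 = 325.

325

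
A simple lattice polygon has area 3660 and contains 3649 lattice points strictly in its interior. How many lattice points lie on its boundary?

24

Pick's theorem gives A = I + B/2 − 1, so B = 2(A − I + 1) = 2(3660 − 3649 + 1) = 24.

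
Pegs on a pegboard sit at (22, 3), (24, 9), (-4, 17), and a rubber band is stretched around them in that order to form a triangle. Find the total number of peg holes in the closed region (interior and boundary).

Using the shoelace formula, 2A = |(22·9 − 24·3) + (24·17 − (-4)·9) + ((-4)·3 − 22·17)| = 184, so the area is 92.
Summing gcd(|Δx|,|Δy|) over the edges gives the boundary count: gcd(2,6) + gcd(28,8) + gcd(26,14) = 2+4+2 = 8.
Pick's theorem gives I = A − B/2 + 1 = 92 − 8/2 + 1 = 89, so the closed region contains I + B = 89 + 8 = 97 lattice points.

97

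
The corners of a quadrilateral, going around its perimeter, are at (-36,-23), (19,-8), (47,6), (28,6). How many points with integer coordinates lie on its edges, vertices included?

39

Summing gcd(|Δx|,|Δy|) over the edges gives the boundary count: gcd(55,15) + gcd(28,14) + gcd(19,0) + gcd(64,29) = 5+14+19+1 = 39.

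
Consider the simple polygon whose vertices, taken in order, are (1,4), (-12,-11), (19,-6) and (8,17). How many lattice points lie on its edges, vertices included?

4

Summing gcd(|Δx|,|Δy|) over the edges gives the boundary count: gcd(13,15) + gcd(31,5) + gcd(11,23) + gcd(7,13) = 1+1+1+1 = 4.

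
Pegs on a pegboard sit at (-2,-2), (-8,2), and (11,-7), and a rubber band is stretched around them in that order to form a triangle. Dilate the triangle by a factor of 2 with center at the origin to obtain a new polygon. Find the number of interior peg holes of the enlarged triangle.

The shoelace formula gives twice the area as |((-2)·2 − (-8)·(-2)) + ((-8)·(-7) − 11·2) + (11·(-2) − (-2)·(-7))| = 22, so the area is 11.
The number of boundary lattice points is Σ gcd(|Δx|,|Δy|) = gcd(6,4) + gcd(19,9) + gcd(13,5) = 2+1+1 = 4.
Scaling by 2 multiplies the area by 2² = 4 (so the new area is 44) and multiplies the boundary lattice-point count by 2, giving 8.
By Pick's theorem, the interior count of the dilated polygon is 44 − 8/2 + 1 = 41.

41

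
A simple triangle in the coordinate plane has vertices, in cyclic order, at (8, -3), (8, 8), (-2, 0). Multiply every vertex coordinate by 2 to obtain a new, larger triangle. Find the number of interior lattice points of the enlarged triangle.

The shoelace formula gives twice the area as |[8·8 − 8·(-3)] + [8·0 − (-2)·8] + [(-2)·(-3) − 8·0]| = 110, so the area is 55.
Along each edge there are gcd(|Δx|,|Δy|)+1 lattice points, so counting each shared vertex once the boundary has gcd(0,11) + gcd(10,8) + gcd(10,3) = 11+2+1 = 14.
Scaling by 2 multiplies the area by 2² = 4 (so the new area is 220) and multiplies the boundary lattice-point count by 2, giving 28.
By Pick's theorem, the interior count of the dilated polygon is 220 − 28/2 + 1 = 207.

207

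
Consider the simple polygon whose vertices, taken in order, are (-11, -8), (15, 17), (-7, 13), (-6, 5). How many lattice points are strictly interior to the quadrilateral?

The shoelace formula gives twice the area as |((-11)·17 − 15·(-8)) + (15·13 − (-7)·17) + ((-7)·5 − (-6)·13) + ((-6)·(-8) − (-11)·5)| = 393, so the area is 393/2.
The number of boundary lattice points is Σ gcd(|Δx|,|Δy|) = gcd(26,25) + gcd(22,4) + gcd(1,8) + gcd(5,13) = 1+2+1+1 = 5.
By Pick's theorem A = I + B/2 − 1, so I = 393/2 − 5/2 + 1 = 195.

195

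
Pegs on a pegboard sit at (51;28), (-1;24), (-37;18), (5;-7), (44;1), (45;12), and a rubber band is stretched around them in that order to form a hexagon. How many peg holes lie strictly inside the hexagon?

The shoelace formula gives twice the area as |[51·24 − (-1)·28] + [(-1)·18 − (-37)·24] + [(-37)·(-7) − 5·18] + [5·1 − 44·(-7)] + [44·12 − 45·1] + [45·28 − 51·12]| = 3735, so the area is 3735/2.
The number of boundary lattice points is Σ gcd(|Δx|,|Δy|) = gcd(52,4) + gcd(36,6) + gcd(42,25) + gcd(39,8) + gcd(1,11) + gcd(6,16) = 4+6+1+1+1+2 = 15.
Pick's theorem gives I = A − B/2 + 1 = 3735/2 − 15/2 + 1 = 1861.

1861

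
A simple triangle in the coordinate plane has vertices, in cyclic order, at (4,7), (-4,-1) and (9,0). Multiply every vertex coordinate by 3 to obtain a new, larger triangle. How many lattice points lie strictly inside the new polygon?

418

Using the shoelace formula, 2A = |(4·(-1) − (-4)·7) + ((-4)·0 − 9·(-1)) + (9·7 − 4·0)| = 96, so the area is 48.
Along each edge there are gcd(|Δx|,|Δy|)+1 lattice points, so counting each shared vertex once the boundary has gcd(8,8) + gcd(13,1) + gcd(5,7) = 8+1+1 = 10.
Scaling by 3 multiplies the area by 3² = 9 (so the new area is 432) and multiplies the boundary lattice-point count by 3, giving 30.
By Pick's theorem, the interior count of the dilated polygon is 432 − 30/2 + 1 = 418.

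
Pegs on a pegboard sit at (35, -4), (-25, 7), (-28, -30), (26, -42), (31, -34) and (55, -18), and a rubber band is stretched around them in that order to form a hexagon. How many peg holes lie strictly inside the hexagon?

The shoelace formula gives twice the area as |[35·7 − (-25)·(-4)] + [(-25)·(-30) − (-28)·7] + [(-28)·(-42) − 26·(-30)] + [26·(-34) − 31·(-42)] + [31·(-18) − 55·(-34)] + [55·(-4) − 35·(-18)]| = 5187, so the area is 5187/2.
The number of boundary lattice points is Σ gcd(|Δx|,|Δy|) = gcd(60,11) + gcd(3,37) + gcd(54,12) + gcd(5,8) + gcd(24,16) + gcd(20,14) = 1+1+6+1+8+2 = 19.
Pick's theorem gives I = A − B/2 + 1 = 5187/2 − 19/2 + 1 = 2585.

2585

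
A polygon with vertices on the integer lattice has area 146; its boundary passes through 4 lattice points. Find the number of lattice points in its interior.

145

Pick's theorem A = I + B/2 − 1 rearranges to I = A − B/2 + 1 = 146 − 4/2 + 1 = 145.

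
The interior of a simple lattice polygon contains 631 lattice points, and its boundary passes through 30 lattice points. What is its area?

By Pick's theorem, A = I + B/2 − 1 = 631 + 30/2 − 1 = 645.

645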